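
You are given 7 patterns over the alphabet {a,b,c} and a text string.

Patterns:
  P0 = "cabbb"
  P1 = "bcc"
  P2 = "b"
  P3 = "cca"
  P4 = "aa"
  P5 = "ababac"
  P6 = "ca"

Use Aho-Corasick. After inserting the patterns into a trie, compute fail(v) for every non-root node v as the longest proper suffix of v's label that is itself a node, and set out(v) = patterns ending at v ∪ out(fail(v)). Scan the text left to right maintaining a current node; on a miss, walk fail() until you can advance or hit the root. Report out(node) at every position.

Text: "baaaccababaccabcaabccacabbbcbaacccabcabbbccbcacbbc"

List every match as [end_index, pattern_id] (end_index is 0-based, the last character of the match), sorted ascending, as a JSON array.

Build:
Trie nodes:
  n0 'ε': a→11 b→6 c→1
  n1 'c': a→2 c→9
  n2 'ca': b→3  ←P6
  n3 'cab': b→4
  n4 'cabb': b→5
  n5 'cabbb': ·  ←P0
  n6 'b': c→7  ←P2
  n7 'bc': c→8
  n8 'bcc': ·  ←P1
  n9 'cc': a→10
  n10 'cca': ·  ←P3
  n11 'a': a→12 b→13
  n12 'aa': ·  ←P4
  n13 'ab': a→14
  n14 'aba': b→15
  n15 'abab': a→16
  n16 'ababa': c→17
  n17 'ababac': ·  ←P5

Failure links (BFS by depth):
  fail(1) 'c': from fail(0)=0 chase 'c': 0 ⇒ 0;  out=∅∪out(0)=∅
  fail(6) 'b': from fail(0)=0 chase 'b': 0 ⇒ 0;  out={2}∪out(0)={2}
  fail(11) 'a': from fail(0)=0 chase 'a': 0 ⇒ 0;  out=∅∪out(0)=∅
  fail(2) 'ca': from fail(1)=0 chase 'a': 0 ⇒ 11;  out={6}∪out(11)={6}
  fail(7) 'bc': from fail(6)=0 chase 'c': 0 ⇒ 1;  out=∅∪out(1)=∅
  fail(9) 'cc': from fail(1)=0 chase 'c': 0 ⇒ 1;  out=∅∪out(1)=∅
  fail(12) 'aa': from fail(11)=0 chase 'a': 0 ⇒ 11;  out={4}∪out(11)={4}
  fail(13) 'ab': from fail(11)=0 chase 'b': 0 ⇒ 6;  out=∅∪out(6)={2}
  fail(3) 'cab': from fail(2)=11 chase 'b': 11 ⇒ 13;  out=∅∪out(13)={2}
  fail(8) 'bcc': from fail(7)=1 chase 'c': 1 ⇒ 9;  out={1}∪out(9)={1}
  fail(10) 'cca': from fail(9)=1 chase 'a': 1 ⇒ 2;  out={3}∪out(2)={3,6}
  fail(14) 'aba': from fail(13)=6 chase 'a': 6→0 ⇒ 11;  out=∅∪out(11)=∅
  fail(4) 'cabb': from fail(3)=13 chase 'b': 13→6→0 ⇒ 6;  out=∅∪out(6)={2}
  fail(15) 'abab': from fail(14)=11 chase 'b': 11 ⇒ 13;  out=∅∪out(13)={2}
  fail(5) 'cabbb': from fail(4)=6 chase 'b': 6→0 ⇒ 6;  out={0}∪out(6)={0,2}
  fail(16) 'ababa': from fail(15)=13 chase 'a': 13 ⇒ 14;  out=∅∪out(14)=∅
  fail(17) 'ababac': from fail(16)=14 chase 'c': 14→11→0 ⇒ 1;  out={5}∪out(1)={5}

Scan:
[0] read 'b'  n0⇒n6  emit P2@[0:0]
[1] read 'a'  n6⇒n11 (via fail)
[2] read 'a'  n11⇒n12  emit P4@[1:2]
[3] read 'a'  n12⇒n12 (via fail)  emit P4@[2:3]
[4] read 'c'  n12⇒n1 (via fail)
[5] read 'c'  n1⇒n9
[6] read 'a'  n9⇒n10  emit P3@[4:6],P6@[5:6]
[7] read 'b'  n10⇒n3 (via fail)  emit P2@[7:7]
[8] read 'a'  n3⇒n14 (via fail)
[9] read 'b'  n14⇒n15  emit P2@[9:9]
[10] read 'a'  n15⇒n16
[11] read 'c'  n16⇒n17  emit P5@[6:11]
[12] read 'c'  n17⇒n9 (via fail)
[13] read 'a'  n9⇒n10  emit P3@[11:13],P6@[12:13]
[14] read 'b'  n10⇒n3 (via fail)  emit P2@[14:14]
[15] read 'c'  n3⇒n7 (via fail)
[16] read 'a'  n7⇒n2 (via fail)  emit P6@[15:16]
[17] read 'a'  n2⇒n12 (via fail)  emit P4@[16:17]
[18] read 'b'  n12⇒n13 (via fail)  emit P2@[18:18]
[19] read 'c'  n13⇒n7 (via fail)
[20] read 'c'  n7⇒n8  emit P1@[18:20]
[21] read 'a'  n8⇒n10 (via fail)  emit P3@[19:21],P6@[20:21]
[22] read 'c'  n10⇒n1 (via fail)
[23] read 'a'  n1⇒n2  emit P6@[22:23]
[24] read 'b'  n2⇒n3  emit P2@[24:24]
[25] read 'b'  n3⇒n4  emit P2@[25:25]
[26] read 'b'  n4⇒n5  emit P0@[22:26],P2@[26:26]
[27] read 'c'  n5⇒n7 (via fail)
[28] read 'b'  n7⇒n6 (via fail)  emit P2@[28:28]
[29] read 'a'  n6⇒n11 (via fail)
[30] read 'a'  n11⇒n12  emit P4@[29:30]
[31] read 'c'  n12⇒n1 (via fail)
[32] read 'c'  n1⇒n9
[33] read 'c'  n9⇒n9 (via fail)
[34] read 'a'  n9⇒n10  emit P3@[32:34],P6@[33:34]
[35] read 'b'  n10⇒n3 (via fail)  emit P2@[35:35]
[36] read 'c'  n3⇒n7 (via fail)
[37] read 'a'  n7⇒n2 (via fail)  emit P6@[36:37]
[38] read 'b'  n2⇒n3  emit P2@[38:38]
[39] read 'b'  n3⇒n4  emit P2@[39:39]
[40] read 'b'  n4⇒n5  emit P0@[36:40],P2@[40:40]
[41] read 'c'  n5⇒n7 (via fail)
[42] read 'c'  n7⇒n8  emit P1@[40:42]
[43] read 'b'  n8⇒n6 (via fail)  emit P2@[43:43]
[44] read 'c'  n6⇒n7
[45] read 'a'  n7⇒n2 (via fail)  emit P6@[44:45]
[46] read 'c'  n2⇒n1 (via fail)
[47] read 'b'  n1⇒n6 (via fail)  emit P2@[47:47]
[48] read 'b'  n6⇒n6 (via fail)  emit P2@[48:48]
[49] read 'c'  n6⇒n7

All matches (sorted): [[0,2],[2,4],[3,4],[6,3],[6,6],[7,2],[9,2],[11,5],[13,3],[13,6],[14,2],[16,6],[17,4],[18,2],[20,1],[21,3],[21,6],[23,6],[24,2],[25,2],[26,0],[26,2],[28,2],[30,4],[34,3],[34,6],[35,2],[37,6],[38,2],[39,2],[40,0],[40,2],[42,1],[43,2],[45,6],[47,2],[48,2]]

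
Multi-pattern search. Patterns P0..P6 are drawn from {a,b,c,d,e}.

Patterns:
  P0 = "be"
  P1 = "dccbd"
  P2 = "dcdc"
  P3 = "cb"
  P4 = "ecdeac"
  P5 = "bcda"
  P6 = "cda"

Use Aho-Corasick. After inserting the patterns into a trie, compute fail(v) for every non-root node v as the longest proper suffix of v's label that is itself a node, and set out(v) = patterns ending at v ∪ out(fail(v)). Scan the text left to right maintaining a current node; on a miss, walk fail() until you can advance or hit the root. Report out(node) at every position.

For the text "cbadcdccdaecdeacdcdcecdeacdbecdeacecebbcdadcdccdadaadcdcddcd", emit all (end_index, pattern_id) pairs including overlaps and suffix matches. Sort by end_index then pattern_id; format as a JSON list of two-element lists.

Construct AC machine:
Trie (insert patterns):
  0='ε' goto b→1 c→10 d→3 e→12
  1='b' goto c→18 e→2
  2='be' goto ·  ←P0
  3='d' goto c→4
  4='dc' goto c→5 d→8
  5='dcc' goto b→6
  6='dccb' goto d→7
  7='dccbd' goto ·  ←P1
  8='dcd' goto c→9
  9='dcdc' goto ·  ←P2
  10='c' goto b→11 d→21
  11='cb' goto ·  ←P3
  12='e' goto c→13
  13='ec' goto d→14
  14='ecd' goto e→15
  15='ecde' goto a→16
  16='ecdea' goto c→17
  17='ecdeac' goto ·  ←P4
  18='bc' goto d→19
  19='bcd' goto a→20
  20='bcda' goto ·  ←P5
  21='cd' goto a→22
  22='cda' goto ·  ←P6

Failure links (BFS by depth):
  n1('b'): parent n0 fail=0; on 'b' 0 → fail=0;  out ∅∪∅=∅
  n3('d'): parent n0 fail=0; on 'd' 0 → fail=0;  out ∅∪∅=∅
  n10('c'): parent n0 fail=0; on 'c' 0 → fail=0;  out ∅∪∅=∅
  n12('e'): parent n0 fail=0; on 'e' 0 → fail=0;  out ∅∪∅=∅
  n2('be'): parent n1 fail=0; on 'e' 0 → fail=12;  out {0}∪∅={0}
  n4('dc'): parent n3 fail=0; on 'c' 0 → fail=10;  out ∅∪∅=∅
  n11('cb'): parent n10 fail=0; on 'b' 0 → fail=1;  out {3}∪∅={3}
  n13('ec'): parent n12 fail=0; on 'c' 0 → fail=10;  out ∅∪∅=∅
  n18('bc'): parent n1 fail=0; on 'c' 0 → fail=10;  out ∅∪∅=∅
  n21('cd'): parent n10 fail=0; on 'd' 0 → fail=3;  out ∅∪∅=∅
  n5('dcc'): parent n4 fail=10; on 'c' 10→0 → fail=10;  out ∅∪∅=∅
  n8('dcd'): parent n4 fail=10; on 'd' 10 → fail=21;  out ∅∪∅=∅
  n14('ecd'): parent n13 fail=10; on 'd' 10 → fail=21;  out ∅∪∅=∅
  n19('bcd'): parent n18 fail=10; on 'd' 10 → fail=21;  out ∅∪∅=∅
  n22('cda'): parent n21 fail=3; on 'a' 3→0 → fail=0;  out {6}∪∅={6}
  n6('dccb'): parent n5 fail=10; on 'b' 10 → fail=11;  out ∅∪{3}={3}
  n9('dcdc'): parent n8 fail=21; on 'c' 21→3 → fail=4;  out {2}∪∅={2}
  n15('ecde'): parent n14 fail=21; on 'e' 21→3→0 → fail=12;  out ∅∪∅=∅
  n20('bcda'): parent n19 fail=21; on 'a' 21 → fail=22;  out {5}∪{6}={5,6}
  n7('dccbd'): parent n6 fail=11; on 'd' 11→1→0 → fail=3;  out {1}∪∅={1}
  n16('ecdea'): parent n15 fail=12; on 'a' 12→0 → fail=0;  out ∅∪∅=∅
  n17('ecdeac'): parent n16 fail=0; on 'c' 0 → fail=10;  out {4}∪∅={4}

Scan:
[0] read 'c'  n0⇒n10
[1] read 'b'  n10⇒n11  → match P3@[0:1]
[2] read 'a'  n11⇒n0 ·f
[3] read 'd'  n0⇒n3
[4] read 'c'  n3⇒n4
[5] read 'd'  n4⇒n8
[6] read 'c'  n8⇒n9  → match P2@[3:6]
[7] read 'c'  n9⇒n5 ·f
[8] read 'd'  n5⇒n21 ·f
[9] read 'a'  n21⇒n22  → match P6@[7:9]
[10] read 'e'  n22⇒n12 ·f
[11] read 'c'  n12⇒n13
[12] read 'd'  n13⇒n14
[13] read 'e'  n14⇒n15
[14] read 'a'  n15⇒n16
[15] read 'c'  n16⇒n17  → match P4@[10:15]
[16] read 'd'  n17⇒n21 ·f
[17] read 'c'  n21⇒n4 ·f
[18] read 'd'  n4⇒n8
[19] read 'c'  n8⇒n9  → match P2@[16:19]
[20] read 'e'  n9⇒n12 ·f
[21] read 'c'  n12⇒n13
[22] read 'd'  n13⇒n14
[23] read 'e'  n14⇒n15
[24] read 'a'  n15⇒n16
[25] read 'c'  n16⇒n17  → match P4@[20:25]
[26] read 'd'  n17⇒n21 ·f
[27] read 'b'  n21⇒n1 ·f
[28] read 'e'  n1⇒n2  → match P0@[27:28]
[29] read 'c'  n2⇒n13 ·f
[30] read 'd'  n13⇒n14
[31] read 'e'  n14⇒n15
[32] read 'a'  n15⇒n16
[33] read 'c'  n16⇒n17  → match P4@[28:33]
[34] read 'e'  n17⇒n12 ·f
[35] read 'c'  n12⇒n13
[36] read 'e'  n13⇒n12 ·f
[37] read 'b'  n12⇒n1 ·f
[38] read 'b'  n1⇒n1 ·f
[39] read 'c'  n1⇒n18
[40] read 'd'  n18⇒n19
[41] read 'a'  n19⇒n20  → match P5@[38:41],P6@[39:41]
[42] read 'd'  n20⇒n3 ·f
[43] read 'c'  n3⇒n4
[44] read 'd'  n4⇒n8
[45] read 'c'  n8⇒n9  → match P2@[42:45]
[46] read 'c'  n9⇒n5 ·f
[47] read 'd'  n5⇒n21 ·f
[48] read 'a'  n21⇒n22  → match P6@[46:48]
[49] read 'd'  n22⇒n3 ·f
[50] read 'a'  n3⇒n0 ·f
[51] read 'a'  n0⇒n0
[52] read 'd'  n0⇒n3
[53] read 'c'  n3⇒n4
[54] read 'd'  n4⇒n8
[55] read 'c'  n8⇒n9  → match P2@[52:55]
[56] read 'd'  n9⇒n8 ·f
[57] read 'd'  n8⇒n3 ·f
[58] read 'c'  n3⇒n4
[59] read 'd'  n4⇒n8

Matches: [[1,3],[6,2],[9,6],[15,4],[19,2],[25,4],[28,0],[33,4],[41,5],[41,6],[45,2],[48,6],[55,2]]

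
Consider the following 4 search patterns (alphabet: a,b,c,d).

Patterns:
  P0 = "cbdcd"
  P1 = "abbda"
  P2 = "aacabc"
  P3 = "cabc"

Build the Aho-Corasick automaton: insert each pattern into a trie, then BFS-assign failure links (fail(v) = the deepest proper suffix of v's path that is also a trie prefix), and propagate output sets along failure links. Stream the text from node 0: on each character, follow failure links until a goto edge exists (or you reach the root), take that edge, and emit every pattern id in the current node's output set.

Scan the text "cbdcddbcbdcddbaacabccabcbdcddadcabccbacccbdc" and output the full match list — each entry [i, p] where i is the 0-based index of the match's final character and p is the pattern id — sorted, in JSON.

Construct AC machine:
Trie nodes:
  n0 'ε': a→6 c→1
  n1 'c': a→16 b→2
  n2 'cb': d→3
  n3 'cbd': c→4
  n4 'cbdc': d→5
  n5 'cbdcd': ·  ←P0
  n6 'a': a→11 b→7
  n7 'ab': b→8
  n8 'abb': d→9
  n9 'abbd': a→10
  n10 'abbda': ·  ←P1
  n11 'aa': c→12
  n12 'aac': a→13
  n13 'aaca': b→14
  n14 'aacab': c→15
  n15 'aacabc': ·  ←P2
  n16 'ca': b→17
  n17 'cab': c→18
  n18 'cabc': ·  ←P3

BFS fail/out derivation:
  n1('c'): parent n0 fail=0; on 'c' 0 → fail=0;  out ∅∪∅=∅
  n6('a'): parent n0 fail=0; on 'a' 0 → fail=0;  out ∅∪∅=∅
  n2('cb'): parent n1 fail=0; on 'b' 0 → fail=0;  out ∅∪∅=∅
  n7('ab'): parent n6 fail=0; on 'b' 0 → fail=0;  out ∅∪∅=∅
  n11('aa'): parent n6 fail=0; on 'a' 0 → fail=6;  out ∅∪∅=∅
  n16('ca'): parent n1 fail=0; on 'a' 0 → fail=6;  out ∅∪∅=∅
  n3('cbd'): parent n2 fail=0; on 'd' 0 → fail=0;  out ∅∪∅=∅
  n8('abb'): parent n7 fail=0; on 'b' 0 → fail=0;  out ∅∪∅=∅
  n12('aac'): parent n11 fail=6; on 'c' 6→0 → fail=1;  out ∅∪∅=∅
  n17('cab'): parent n16 fail=6; on 'b' 6 → fail=7;  out ∅∪∅=∅
  n4('cbdc'): parent n3 fail=0; on 'c' 0 → fail=1;  out ∅∪∅=∅
  n9('abbd'): parent n8 fail=0; on 'd' 0 → fail=0;  out ∅∪∅=∅
  n13('aaca'): parent n12 fail=1; on 'a' 1 → fail=16;  out ∅∪∅=∅
  n18('cabc'): parent n17 fail=7; on 'c' 7→0 → fail=1;  out {3}∪∅={3}
  n5('cbdcd'): parent n4 fail=1; on 'd' 1→0 → fail=0;  out {0}∪∅={0}
  n10('abbda'): parent n9 fail=0; on 'a' 0 → fail=6;  out {1}∪∅={1}
  n14('aacab'): parent n13 fail=16; on 'b' 16 → fail=17;  out ∅∪∅=∅
  n15('aacabc'): parent n14 fail=17; on 'c' 17 → fail=18;  out {2}∪{3}={2,3}

Text stream:
[0] read 'c'  n0⇒n1
[1] read 'b'  n1⇒n2
[2] read 'd'  n2⇒n3
[3] read 'c'  n3⇒n4
[4] read 'd'  n4⇒n5  emit P0@[0:4]
[5] read 'd'  n5⇒n0 (fail-walked)
[6] read 'b'  n0⇒n0
[7] read 'c'  n0⇒n1
[8] read 'b'  n1⇒n2
[9] read 'd'  n2⇒n3
[10] read 'c'  n3⇒n4
[11] read 'd'  n4⇒n5  emit P0@[7:11]
[12] read 'd'  n5⇒n0 (fail-walked)
[13] read 'b'  n0⇒n0
[14] read 'a'  n0⇒n6
[15] read 'a'  n6⇒n11
[16] read 'c'  n11⇒n12
[17] read 'a'  n12⇒n13
[18] read 'b'  n13⇒n14
[19] read 'c'  n14⇒n15  emit P2@[14:19],P3@[16:19]
[20] read 'c'  n15⇒n1 (fail-walked)
[21] read 'a'  n1⇒n16
[22] read 'b'  n16⇒n17
[23] read 'c'  n17⇒n18  emit P3@[20:23]
[24] read 'b'  n18⇒n2 (fail-walked)
[25] read 'd'  n2⇒n3
[26] read 'c'  n3⇒n4
[27] read 'd'  n4⇒n5  emit P0@[23:27]
[28] read 'd'  n5⇒n0 (fail-walked)
[29] read 'a'  n0⇒n6
[30] read 'd'  n6⇒n0 (fail-walked)
[31] read 'c'  n0⇒n1
[32] read 'a'  n1⇒n16
[33] read 'b'  n16⇒n17
[34] read 'c'  n17⇒n18  emit P3@[31:34]
[35] read 'c'  n18⇒n1 (fail-walked)
[36] read 'b'  n1⇒n2
[37] read 'a'  n2⇒n6 (fail-walked)
[38] read 'c'  n6⇒n1 (fail-walked)
[39] read 'c'  n1⇒n1 (fail-walked)
[40] read 'c'  n1⇒n1 (fail-walked)
[41] read 'b'  n1⇒n2
[42] read 'd'  n2⇒n3
[43] read 'c'  n3⇒n4

Matches: [[4,0],[11,0],[19,2],[19,3],[23,3],[27,0],[34,3]]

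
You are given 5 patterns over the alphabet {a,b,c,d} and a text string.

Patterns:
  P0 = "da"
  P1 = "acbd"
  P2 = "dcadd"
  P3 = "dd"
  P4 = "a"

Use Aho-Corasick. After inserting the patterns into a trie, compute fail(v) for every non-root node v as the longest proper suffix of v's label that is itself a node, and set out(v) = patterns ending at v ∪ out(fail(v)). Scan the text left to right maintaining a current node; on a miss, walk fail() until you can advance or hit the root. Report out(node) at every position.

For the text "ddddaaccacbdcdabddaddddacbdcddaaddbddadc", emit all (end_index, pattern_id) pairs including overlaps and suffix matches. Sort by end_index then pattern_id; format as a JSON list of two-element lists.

Construct AC machine:
Trie nodes:
  0='ε' goto a→3 d→1
  1='d' goto a→2 c→7 d→11
  2='da' goto ·  ←P0
  3='a' goto c→4  ←P4
  4='ac' goto b→5
  5='acb' goto d→6
  6='acbd' goto ·  ←P1
  7='dc' goto a→8
  8='dca' goto d→9
  9='dcad' goto d→10
  10='dcadd' goto ·  ←P2
  11='dd' goto ·  ←P3

Failure links (BFS by depth):
  n1('d'): parent n0 fail=0; on 'd' 0 → fail=0;  out ∅∪∅=∅
  n3('a'): parent n0 fail=0; on 'a' 0 → fail=0;  out {4}∪∅={4}
  n2('da'): parent n1 fail=0; on 'a' 0 → fail=3;  out {0}∪{4}={0,4}
  n4('ac'): parent n3 fail=0; on 'c' 0 → fail=0;  out ∅∪∅=∅
  n7('dc'): parent n1 fail=0; on 'c' 0 → fail=0;  out ∅∪∅=∅
  n11('dd'): parent n1 fail=0; on 'd' 0 → fail=1;  out {3}∪∅={3}
  n5('acb'): parent n4 fail=0; on 'b' 0 → fail=0;  out ∅∪∅=∅
  n8('dca'): parent n7 fail=0; on 'a' 0 → fail=3;  out ∅∪{4}={4}
  n6('acbd'): parent n5 fail=0; on 'd' 0 → fail=1;  out {1}∪∅={1}
  n9('dcad'): parent n8 fail=3; on 'd' 3→0 → fail=1;  out ∅∪∅=∅
  n10('dcadd'): parent n9 fail=1; on 'd' 1 → fail=11;  out {2}∪{3}={2,3}

Scan:
pos 0 'd': at 1
pos 1 'd': at 11  → match P3@[0:1]
pos 2 'd': at 11 (via fail)  → match P3@[1:2]
pos 3 'd': at 11 (via fail)  → match P3@[2:3]
pos 4 'a': at 2 (via fail)  → match P0@[3:4],P4@[4:4]
pos 5 'a': at 3 (via fail)  → match P4@[5:5]
pos 6 'c': at 4
pos 7 'c': at 0 (via fail)
pos 8 'a': at 3  → match P4@[8:8]
pos 9 'c': at 4
pos 10 'b': at 5
pos 11 'd': at 6  → match P1@[8:11]
pos 12 'c': at 7 (via fail)
pos 13 'd': at 1 (via fail)
pos 14 'a': at 2  → match P0@[13:14],P4@[14:14]
pos 15 'b': at 0 (via fail)
pos 16 'd': at 1
pos 17 'd': at 11  → match P3@[16:17]
pos 18 'a': at 2 (via fail)  → match P0@[17:18],P4@[18:18]
pos 19 'd': at 1 (via fail)
pos 20 'd': at 11  → match P3@[19:20]
pos 21 'd': at 11 (via fail)  → match P3@[20:21]
pos 22 'd': at 11 (via fail)  → match P3@[21:22]
pos 23 'a': at 2 (via fail)  → match P0@[22:23],P4@[23:23]
pos 24 'c': at 4 (via fail)
pos 25 'b': at 5
pos 26 'd': at 6  → match P1@[23:26]
pos 27 'c': at 7 (via fail)
pos 28 'd': at 1 (via fail)
pos 29 'd': at 11  → match P3@[28:29]
pos 30 'a': at 2 (via fail)  → match P0@[29:30],P4@[30:30]
pos 31 'a': at 3 (via fail)  → match P4@[31:31]
pos 32 'd': at 1 (via fail)
pos 33 'd': at 11  → match P3@[32:33]
pos 34 'b': at 0 (via fail)
pos 35 'd': at 1
pos 36 'd': at 11  → match P3@[35:36]
pos 37 'a': at 2 (via fail)  → match P0@[36:37],P4@[37:37]
pos 38 'd': at 1 (via fail)
pos 39 'c': at 7

All matches (sorted): [[1,3],[2,3],[3,3],[4,0],[4,4],[5,4],[8,4],[11,1],[14,0],[14,4],[17,3],[18,0],[18,4],[20,3],[21,3],[22,3],[23,0],[23,4],[26,1],[29,3],[30,0],[30,4],[31,4],[33,3],[36,3],[37,0],[37,4]]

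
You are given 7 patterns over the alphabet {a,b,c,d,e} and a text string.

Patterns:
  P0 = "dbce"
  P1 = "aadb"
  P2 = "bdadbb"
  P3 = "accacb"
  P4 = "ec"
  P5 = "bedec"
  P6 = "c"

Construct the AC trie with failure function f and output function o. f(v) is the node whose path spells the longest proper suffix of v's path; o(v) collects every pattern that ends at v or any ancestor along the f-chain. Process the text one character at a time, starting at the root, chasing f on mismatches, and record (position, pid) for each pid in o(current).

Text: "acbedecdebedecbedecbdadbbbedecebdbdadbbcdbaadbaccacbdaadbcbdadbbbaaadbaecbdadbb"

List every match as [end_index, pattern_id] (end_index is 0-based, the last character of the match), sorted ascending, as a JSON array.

Build:
Trie nodes:
  n0 'ε': a→5 b→9 c→26 d→1 e→20
  n1 'd': b→2
  n2 'db': c→3
  n3 'dbc': e→4
  n4 'dbce': ·  ←P0
  n5 'a': a→6 c→15
  n6 'aa': d→7
  n7 'aad': b→8
  n8 'aadb': ·  ←P1
  n9 'b': d→10 e→22
  n10 'bd': a→11
  n11 'bda': d→12
  n12 'bdad': b→13
  n13 'bdadb': b→14
  n14 'bdadbb': ·  ←P2
  n15 'ac': c→16
  n16 'acc': a→17
  n17 'acca': c→18
  n18 'accac': b→19
  n19 'accacb': ·  ←P3
  n20 'e': c→21
  n21 'ec': ·  ←P4
  n22 'be': d→23
  n23 'bed': e→24
  n24 'bede': c→25
  n25 'bedec': ·  ←P5
  n26 'c': ·  ←P6

Failure links (BFS by depth):
  fail(1) 'd': from fail(0)=0 chase 'd': 0 ⇒ 0;  out=∅∪out(0)=∅
  fail(5) 'a': from fail(0)=0 chase 'a': 0 ⇒ 0;  out=∅∪out(0)=∅
  fail(9) 'b': from fail(0)=0 chase 'b': 0 ⇒ 0;  out=∅∪out(0)=∅
  fail(20) 'e': from fail(0)=0 chase 'e': 0 ⇒ 0;  out=∅∪out(0)=∅
  fail(26) 'c': from fail(0)=0 chase 'c': 0 ⇒ 0;  out={6}∪out(0)={6}
  fail(2) 'db': from fail(1)=0 chase 'b': 0 ⇒ 9;  out=∅∪out(9)=∅
  fail(6) 'aa': from fail(5)=0 chase 'a': 0 ⇒ 5;  out=∅∪out(5)=∅
  fail(10) 'bd': from fail(9)=0 chase 'd': 0 ⇒ 1;  out=∅∪out(1)=∅
  fail(15) 'ac': from fail(5)=0 chase 'c': 0 ⇒ 26;  out=∅∪out(26)={6}
  fail(21) 'ec': from fail(20)=0 chase 'c': 0 ⇒ 26;  out={4}∪out(26)={4,6}
  fail(22) 'be': from fail(9)=0 chase 'e': 0 ⇒ 20;  out=∅∪out(20)=∅
  fail(3) 'dbc': from fail(2)=9 chase 'c': 9→0 ⇒ 26;  out=∅∪out(26)={6}
  fail(7) 'aad': from fail(6)=5 chase 'd': 5→0 ⇒ 1;  out=∅∪out(1)=∅
  fail(11) 'bda': from fail(10)=1 chase 'a': 1→0 ⇒ 5;  out=∅∪out(5)=∅
  fail(16) 'acc': from fail(15)=26 chase 'c': 26→0 ⇒ 26;  out=∅∪out(26)={6}
  fail(23) 'bed': from fail(22)=20 chase 'd': 20→0 ⇒ 1;  out=∅∪out(1)=∅
  fail(4) 'dbce': from fail(3)=26 chase 'e': 26→0 ⇒ 20;  out={0}∪out(20)={0}
  fail(8) 'aadb': from fail(7)=1 chase 'b': 1 ⇒ 2;  out={1}∪out(2)={1}
  fail(12) 'bdad': from fail(11)=5 chase 'd': 5→0 ⇒ 1;  out=∅∪out(1)=∅
  fail(17) 'acca': from fail(16)=26 chase 'a': 26→0 ⇒ 5;  out=∅∪out(5)=∅
  fail(24) 'bede': from fail(23)=1 chase 'e': 1→0 ⇒ 20;  out=∅∪out(20)=∅
  fail(13) 'bdadb': from fail(12)=1 chase 'b': 1 ⇒ 2;  out=∅∪out(2)=∅
  fail(18) 'accac': from fail(17)=5 chase 'c': 5 ⇒ 15;  out=∅∪out(15)={6}
  fail(25) 'bedec': from fail(24)=20 chase 'c': 20 ⇒ 21;  out={5}∪out(21)={4,5,6}
  fail(14) 'bdadbb': from fail(13)=2 chase 'b': 2→9→0 ⇒ 9;  out={2}∪out(9)={2}
  fail(19) 'accacb': from fail(18)=15 chase 'b': 15→26→0 ⇒ 9;  out={3}∪out(9)={3}

Scan:
[0] read 'a'  n0⇒n5
[1] read 'c'  n5⇒n15  → match P6@[1:1]
[2] read 'b'  n15⇒n9 (via fail)
[3] read 'e'  n9⇒n22
[4] read 'd'  n22⇒n23
[5] read 'e'  n23⇒n24
[6] read 'c'  n24⇒n25  → match P4@[5:6],P5@[2:6],P6@[6:6]
[7] read 'd'  n25⇒n1 (via fail)
[8] read 'e'  n1⇒n20 (via fail)
[9] read 'b'  n20⇒n9 (via fail)
[10] read 'e'  n9⇒n22
[11] read 'd'  n22⇒n23
[12] read 'e'  n23⇒n24
[13] read 'c'  n24⇒n25  → match P4@[12:13],P5@[9:13],P6@[13:13]
[14] read 'b'  n25⇒n9 (via fail)
[15] read 'e'  n9⇒n22
[16] read 'd'  n22⇒n23
[17] read 'e'  n23⇒n24
[18] read 'c'  n24⇒n25  → match P4@[17:18],P5@[14:18],P6@[18:18]
[19] read 'b'  n25⇒n9 (via fail)
[20] read 'd'  n9⇒n10
[21] read 'a'  n10⇒n11
[22] read 'd'  n11⇒n12
[23] read 'b'  n12⇒n13
[24] read 'b'  n13⇒n14  → match P2@[19:24]
[25] read 'b'  n14⇒n9 (via fail)
[26] read 'e'  n9⇒n22
[27] read 'd'  n22⇒n23
[28] read 'e'  n23⇒n24
[29] read 'c'  n24⇒n25  → match P4@[28:29],P5@[25:29],P6@[29:29]
[30] read 'e'  n25⇒n20 (via fail)
[31] read 'b'  n20⇒n9 (via fail)
[32] read 'd'  n9⇒n10
[33] read 'b'  n10⇒n2 (via fail)
[34] read 'd'  n2⇒n10 (via fail)
[35] read 'a'  n10⇒n11
[36] read 'd'  n11⇒n12
[37] read 'b'  n12⇒n13
[38] read 'b'  n13⇒n14  → match P2@[33:38]
[39] read 'c'  n14⇒n26 (via fail)  → match P6@[39:39]
[40] read 'd'  n26⇒n1 (via fail)
[41] read 'b'  n1⇒n2
[42] read 'a'  n2⇒n5 (via fail)
[43] read 'a'  n5⇒n6
[44] read 'd'  n6⇒n7
[45] read 'b'  n7⇒n8  → match P1@[42:45]
[46] read 'a'  n8⇒n5 (via fail)
[47] read 'c'  n5⇒n15  → match P6@[47:47]
[48] read 'c'  n15⇒n16  → match P6@[48:48]
[49] read 'a'  n16⇒n17
[50] read 'c'  n17⇒n18  → match P6@[50:50]
[51] read 'b'  n18⇒n19  → match P3@[46:51]
[52] read 'd'  n19⇒n10 (via fail)
[53] read 'a'  n10⇒n11
[54] read 'a'  n11⇒n6 (via fail)
[55] read 'd'  n6⇒n7
[56] read 'b'  n7⇒n8  → match P1@[53:56]
[57] read 'c'  n8⇒n3 (via fail)  → match P6@[57:57]
[58] read 'b'  n3⇒n9 (via fail)
[59] read 'd'  n9⇒n10
[60] read 'a'  n10⇒n11
[61] read 'd'  n11⇒n12
[62] read 'b'  n12⇒n13
[63] read 'b'  n13⇒n14  → match P2@[58:63]
[64] read 'b'  n14⇒n9 (via fail)
[65] read 'a'  n9⇒n5 (via fail)
[66] read 'a'  n5⇒n6
[67] read 'a'  n6⇒n6 (via fail)
[68] read 'd'  n6⇒n7
[69] read 'b'  n7⇒n8  → match P1@[66:69]
[70] read 'a'  n8⇒n5 (via fail)
[71] read 'e'  n5⇒n20 (via fail)
[72] read 'c'  n20⇒n21  → match P4@[71:72],P6@[72:72]
[73] read 'b'  n21⇒n9 (via fail)
[74] read 'd'  n9⇒n10
[75] read 'a'  n10⇒n11
[76] read 'd'  n11⇒n12
[77] read 'b'  n12⇒n13
[78] read 'b'  n13⇒n14  → match P2@[73:78]

Result: [[1,6],[6,4],[6,5],[6,6],[13,4],[13,5],[13,6],[18,4],[18,5],[18,6],[24,2],[29,4],[29,5],[29,6],[38,2],[39,6],[45,1],[47,6],[48,6],[50,6],[51,3],[56,1],[57,6],[63,2],[69,1],[72,4],[72,6],[78,2]]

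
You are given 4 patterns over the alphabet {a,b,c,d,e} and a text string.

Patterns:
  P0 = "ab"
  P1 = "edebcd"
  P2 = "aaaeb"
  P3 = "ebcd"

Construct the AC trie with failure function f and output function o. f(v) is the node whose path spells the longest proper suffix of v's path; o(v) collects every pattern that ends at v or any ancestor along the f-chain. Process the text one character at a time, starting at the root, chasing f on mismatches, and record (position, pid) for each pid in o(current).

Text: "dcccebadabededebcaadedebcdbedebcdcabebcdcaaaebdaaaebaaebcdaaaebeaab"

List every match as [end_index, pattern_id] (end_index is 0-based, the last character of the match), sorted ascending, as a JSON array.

Build:
Trie (insert patterns):
  n0 'ε': a→1 e→3
  n1 'a': a→9 b→2
  n2 'ab': ·  [P0 ends]
  n3 'e': b→13 d→4
  n4 'ed': e→5
  n5 'ede': b→6
  n6 'edeb': c→7
  n7 'edebc': d→8
  n8 'edebcd': ·  [P1 ends]
  n9 'aa': a→10
  n10 'aaa': e→11
  n11 'aaae': b→12
  n12 'aaaeb': ·  [P2 ends]
  n13 'eb': c→14
  n14 'ebc': d→15
  n15 'ebcd': ·  [P3 ends]

Failure links (BFS by depth):
  n1('a'): parent n0 fail=0; on 'a' 0 → fail=0;  out ∅∪∅=∅
  n3('e'): parent n0 fail=0; on 'e' 0 → fail=0;  out ∅∪∅=∅
  n2('ab'): parent n1 fail=0; on 'b' 0 → fail=0;  out {0}∪∅={0}
  n4('ed'): parent n3 fail=0; on 'd' 0 → fail=0;  out ∅∪∅=∅
  n9('aa'): parent n1 fail=0; on 'a' 0 → fail=1;  out ∅∪∅=∅
  n13('eb'): parent n3 fail=0; on 'b' 0 → fail=0;  out ∅∪∅=∅
  n5('ede'): parent n4 fail=0; on 'e' 0 → fail=3;  out ∅∪∅=∅
  n10('aaa'): parent n9 fail=1; on 'a' 1 → fail=9;  out ∅∪∅=∅
  n14('ebc'): parent n13 fail=0; on 'c' 0 → fail=0;  out ∅∪∅=∅
  n6('edeb'): parent n5 fail=3; on 'b' 3 → fail=13;  out ∅∪∅=∅
  n11('aaae'): parent n10 fail=9; on 'e' 9→1→0 → fail=3;  out ∅∪∅=∅
  n15('ebcd'): parent n14 fail=0; on 'd' 0 → fail=0;  out {3}∪∅={3}
  n7('edebc'): parent n6 fail=13; on 'c' 13 → fail=14;  out ∅∪∅=∅
  n12('aaaeb'): parent n11 fail=3; on 'b' 3 → fail=13;  out {2}∪∅={2}
  n8('edebcd'): parent n7 fail=14; on 'd' 14 → fail=15;  out {1}∪{3}={1,3}

Scan:
[0] read 'd'  n0⇒n0
[1] read 'c'  n0⇒n0
[2] read 'c'  n0⇒n0
[3] read 'c'  n0⇒n0
[4] read 'e'  n0⇒n3
[5] read 'b'  n3⇒n13
[6] read 'a'  n13⇒n1 (fail-walked)
[7] read 'd'  n1⇒n0 (fail-walked)
[8] read 'a'  n0⇒n1
[9] read 'b'  n1⇒n2  ** P0@[8:9]
[10] read 'e'  n2⇒n3 (fail-walked)
[11] read 'd'  n3⇒n4
[12] read 'e'  n4⇒n5
[13] read 'd'  n5⇒n4 (fail-walked)
[14] read 'e'  n4⇒n5
[15] read 'b'  n5⇒n6
[16] read 'c'  n6⇒n7
[17] read 'a'  n7⇒n1 (fail-walked)
[18] read 'a'  n1⇒n9
[19] read 'd'  n9⇒n0 (fail-walked)
[20] read 'e'  n0⇒n3
[21] read 'd'  n3⇒n4
[22] read 'e'  n4⇒n5
[23] read 'b'  n5⇒n6
[24] read 'c'  n6⇒n7
[25] read 'd'  n7⇒n8  ** P1@[20:25],P3@[22:25]
[26] read 'b'  n8⇒n0 (fail-walked)
[27] read 'e'  n0⇒n3
[28] read 'd'  n3⇒n4
[29] read 'e'  n4⇒n5
[30] read 'b'  n5⇒n6
[31] read 'c'  n6⇒n7
[32] read 'd'  n7⇒n8  ** P1@[27:32],P3@[29:32]
[33] read 'c'  n8⇒n0 (fail-walked)
[34] read 'a'  n0⇒n1
[35] read 'b'  n1⇒n2  ** P0@[34:35]
[36] read 'e'  n2⇒n3 (fail-walked)
[37] read 'b'  n3⇒n13
[38] read 'c'  n13⇒n14
[39] read 'd'  n14⇒n15  ** P3@[36:39]
[40] read 'c'  n15⇒n0 (fail-walked)
[41] read 'a'  n0⇒n1
[42] read 'a'  n1⇒n9
[43] read 'a'  n9⇒n10
[44] read 'e'  n10⇒n11
[45] read 'b'  n11⇒n12  ** P2@[41:45]
[46] read 'd'  n12⇒n0 (fail-walked)
[47] read 'a'  n0⇒n1
[48] read 'a'  n1⇒n9
[49] read 'a'  n9⇒n10
[50] read 'e'  n10⇒n11
[51] read 'b'  n11⇒n12  ** P2@[47:51]
[52] read 'a'  n12⇒n1 (fail-walked)
[53] read 'a'  n1⇒n9
[54] read 'e'  n9⇒n3 (fail-walked)
[55] read 'b'  n3⇒n13
[56] read 'c'  n13⇒n14
[57] read 'd'  n14⇒n15  ** P3@[54:57]
[58] read 'a'  n15⇒n1 (fail-walked)
[59] read 'a'  n1⇒n9
[60] read 'a'  n9⇒n10
[61] read 'e'  n10⇒n11
[62] read 'b'  n11⇒n12  ** P2@[58:62]
[63] read 'e'  n12⇒n3 (fail-walked)
[64] read 'a'  n3⇒n1 (fail-walked)
[65] read 'a'  n1⇒n9
[66] read 'b'  n9⇒n2 (fail-walked)  ** P0@[65:66]

All matches (sorted): [[9,0],[25,1],[25,3],[32,1],[32,3],[35,0],[39,3],[45,2],[51,2],[57,3],[62,2],[66,0]]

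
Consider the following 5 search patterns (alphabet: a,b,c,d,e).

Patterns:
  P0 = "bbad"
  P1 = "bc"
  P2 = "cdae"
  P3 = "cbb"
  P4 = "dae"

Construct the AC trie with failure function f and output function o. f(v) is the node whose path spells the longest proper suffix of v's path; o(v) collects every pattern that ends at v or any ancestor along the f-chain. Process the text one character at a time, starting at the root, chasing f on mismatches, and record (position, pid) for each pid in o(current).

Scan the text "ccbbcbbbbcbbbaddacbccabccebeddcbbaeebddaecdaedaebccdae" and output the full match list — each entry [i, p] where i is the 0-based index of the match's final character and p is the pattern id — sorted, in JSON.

Build:
Trie (insert patterns):
  n0 'ε': b→1 c→6 d→12
  n1 'b': b→2 c→5
  n2 'bb': a→3
  n3 'bba': d→4
  n4 'bbad': ·  ←P0
  n5 'bc': ·  ←P1
  n6 'c': b→10 d→7
  n7 'cd': a→8
  n8 'cda': e→9
  n9 'cdae': ·  ←P2
  n10 'cb': b→11
  n11 'cbb': ·  ←P3
  n12 'd': a→13
  n13 'da': e→14
  n14 'dae': ·  ←P4

Failure links (BFS by depth):
  fail(1) 'b': from fail(0)=0 chase 'b': 0 ⇒ 0;  out=∅∪out(0)=∅
  fail(6) 'c': from fail(0)=0 chase 'c': 0 ⇒ 0;  out=∅∪out(0)=∅
  fail(12) 'd': from fail(0)=0 chase 'd': 0 ⇒ 0;  out=∅∪out(0)=∅
  fail(2) 'bb': from fail(1)=0 chase 'b': 0 ⇒ 1;  out=∅∪out(1)=∅
  fail(5) 'bc': from fail(1)=0 chase 'c': 0 ⇒ 6;  out={1}∪out(6)={1}
  fail(7) 'cd': from fail(6)=0 chase 'd': 0 ⇒ 12;  out=∅∪out(12)=∅
  fail(10) 'cb': from fail(6)=0 chase 'b': 0 ⇒ 1;  out=∅∪out(1)=∅
  fail(13) 'da': from fail(12)=0 chase 'a': 0 ⇒ 0;  out=∅∪out(0)=∅
  fail(3) 'bba': from fail(2)=1 chase 'a': 1→0 ⇒ 0;  out=∅∪out(0)=∅
  fail(8) 'cda': from fail(7)=12 chase 'a': 12 ⇒ 13;  out=∅∪out(13)=∅
  fail(11) 'cbb': from fail(10)=1 chase 'b': 1 ⇒ 2;  out={3}∪out(2)={3}
  fail(14) 'dae': from fail(13)=0 chase 'e': 0 ⇒ 0;  out={4}∪out(0)={4}
  fail(4) 'bbad': from fail(3)=0 chase 'd': 0 ⇒ 12;  out={0}∪out(12)={0}
  fail(9) 'cdae': from fail(8)=13 chase 'e': 13 ⇒ 14;  out={2}∪out(14)={2,4}

Text stream:
pos 0 'c': at 6
pos 1 'c': at 6 (via fail)
pos 2 'b': at 10
pos 3 'b': at 11  → match P3@[1:3]
pos 4 'c': at 5 (via fail)  → match P1@[3:4]
pos 5 'b': at 10 (via fail)
pos 6 'b': at 11  → match P3@[4:6]
pos 7 'b': at 2 (via fail)
pos 8 'b': at 2 (via fail)
pos 9 'c': at 5 (via fail)  → match P1@[8:9]
pos 10 'b': at 10 (via fail)
pos 11 'b': at 11  → match P3@[9:11]
pos 12 'b': at 2 (via fail)
pos 13 'a': at 3
pos 14 'd': at 4  → match P0@[11:14]
pos 15 'd': at 12 (via fail)
pos 16 'a': at 13
pos 17 'c': at 6 (via fail)
pos 18 'b': at 10
pos 19 'c': at 5 (via fail)  → match P1@[18:19]
pos 20 'c': at 6 (via fail)
pos 21 'a': at 0 (via fail)
pos 22 'b': at 1
pos 23 'c': at 5  → match P1@[22:23]
pos 24 'c': at 6 (via fail)
pos 25 'e': at 0 (via fail)
pos 26 'b': at 1
pos 27 'e': at 0 (via fail)
pos 28 'd': at 12
pos 29 'd': at 12 (via fail)
pos 30 'c': at 6 (via fail)
pos 31 'b': at 10
pos 32 'b': at 11  → match P3@[30:32]
pos 33 'a': at 3 (via fail)
pos 34 'e': at 0 (via fail)
pos 35 'e': at 0
pos 36 'b': at 1
pos 37 'd': at 12 (via fail)
pos 38 'd': at 12 (via fail)
pos 39 'a': at 13
pos 40 'e': at 14  → match P4@[38:40]
pos 41 'c': at 6 (via fail)
pos 42 'd': at 7
pos 43 'a': at 8
pos 44 'e': at 9  → match P2@[41:44],P4@[42:44]
pos 45 'd': at 12 (via fail)
pos 46 'a': at 13
pos 47 'e': at 14  → match P4@[45:47]
pos 48 'b': at 1 (via fail)
pos 49 'c': at 5  → match P1@[48:49]
pos 50 'c': at 6 (via fail)
pos 51 'd': at 7
pos 52 'a': at 8
pos 53 'e': at 9  → match P2@[50:53],P4@[51:53]

Result: [[3,3],[4,1],[6,3],[9,1],[11,3],[14,0],[19,1],[23,1],[32,3],[40,4],[44,2],[44,4],[47,4],[49,1],[53,2],[53,4]]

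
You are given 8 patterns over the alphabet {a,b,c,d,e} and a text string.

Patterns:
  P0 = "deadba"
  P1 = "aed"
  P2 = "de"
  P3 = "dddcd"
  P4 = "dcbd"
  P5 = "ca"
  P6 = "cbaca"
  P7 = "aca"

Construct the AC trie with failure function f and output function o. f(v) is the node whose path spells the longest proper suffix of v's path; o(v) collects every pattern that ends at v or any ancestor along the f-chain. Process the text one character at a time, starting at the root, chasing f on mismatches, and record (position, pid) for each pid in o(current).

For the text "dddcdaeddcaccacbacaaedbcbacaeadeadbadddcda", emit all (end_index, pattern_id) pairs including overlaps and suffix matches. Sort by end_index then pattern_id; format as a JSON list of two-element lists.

Build automaton:
Trie (insert patterns):
  n0 'ε': a→7 c→17 d→1
  n1 'd': c→14 d→10 e→2
  n2 'de': a→3  [P2 ends]
  n3 'dea': d→4
  n4 'dead': b→5
  n5 'deadb': a→6
  n6 'deadba': ·  [P0 ends]
  n7 'a': c→23 e→8
  n8 'ae': d→9
  n9 'aed': ·  [P1 ends]
  n10 'dd': d→11
  n11 'ddd': c→12
  n12 'dddc': d→13
  n13 'dddcd': ·  [P3 ends]
  n14 'dc': b→15
  n15 'dcb': d→16
  n16 'dcbd': ·  [P4 ends]
  n17 'c': a→18 b→19
  n18 'ca': ·  [P5 ends]
  n19 'cb': a→20
  n20 'cba': c→21
  n21 'cbac': a→22
  n22 'cbaca': ·  [P6 ends]
  n23 'ac': a→24
  n24 'aca': ·  [P7 ends]

BFS fail/out derivation:
  n1('d'): parent n0 fail=0; on 'd' 0 → fail=0;  out ∅∪∅=∅
  n7('a'): parent n0 fail=0; on 'a' 0 → fail=0;  out ∅∪∅=∅
  n17('c'): parent n0 fail=0; on 'c' 0 → fail=0;  out ∅∪∅=∅
  n2('de'): parent n1 fail=0; on 'e' 0 → fail=0;  out {2}∪∅={2}
  n8('ae'): parent n7 fail=0; on 'e' 0 → fail=0;  out ∅∪∅=∅
  n10('dd'): parent n1 fail=0; on 'd' 0 → fail=1;  out ∅∪∅=∅
  n14('dc'): parent n1 fail=0; on 'c' 0 → fail=17;  out ∅∪∅=∅
  n18('ca'): parent n17 fail=0; on 'a' 0 → fail=7;  out {5}∪∅={5}
  n19('cb'): parent n17 fail=0; on 'b' 0 → fail=0;  out ∅∪∅=∅
  n23('ac'): parent n7 fail=0; on 'c' 0 → fail=17;  out ∅∪∅=∅
  n3('dea'): parent n2 fail=0; on 'a' 0 → fail=7;  out ∅∪∅=∅
  n9('aed'): parent n8 fail=0; on 'd' 0 → fail=1;  out {1}∪∅={1}
  n11('ddd'): parent n10 fail=1; on 'd' 1 → fail=10;  out ∅∪∅=∅
  n15('dcb'): parent n14 fail=17; on 'b' 17 → fail=19;  out ∅∪∅=∅
  n20('cba'): parent n19 fail=0; on 'a' 0 → fail=7;  out ∅∪∅=∅
  n24('aca'): parent n23 fail=17; on 'a' 17 → fail=18;  out {7}∪{5}={5,7}
  n4('dead'): parent n3 fail=7; on 'd' 7→0 → fail=1;  out ∅∪∅=∅
  n12('dddc'): parent n11 fail=10; on 'c' 10→1 → fail=14;  out ∅∪∅=∅
  n16('dcbd'): parent n15 fail=19; on 'd' 19→0 → fail=1;  out {4}∪∅={4}
  n21('cbac'): parent n20 fail=7; on 'c' 7 → fail=23;  out ∅∪∅=∅
  n5('deadb'): parent n4 fail=1; on 'b' 1→0 → fail=0;  out ∅∪∅=∅
  n13('dddcd'): parent n12 fail=14; on 'd' 14→17→0 → fail=1;  out {3}∪∅={3}
  n22('cbaca'): parent n21 fail=23; on 'a' 23 → fail=24;  out {6}∪{5,7}={5,6,7}
  n6('deadba'): parent n5 fail=0; on 'a' 0 → fail=7;  out {0}∪∅={0}

Text stream:
[0] read 'd'  n0⇒n1
[1] read 'd'  n1⇒n10
[2] read 'd'  n10⇒n11
[3] read 'c'  n11⇒n12
[4] read 'd'  n12⇒n13  ** P3@[0:4]
[5] read 'a'  n13⇒n7 ·f
[6] read 'e'  n7⇒n8
[7] read 'd'  n8⇒n9  ** P1@[5:7]
[8] read 'd'  n9⇒n10 ·f
[9] read 'c'  n10⇒n14 ·f
[10] read 'a'  n14⇒n18 ·f  ** P5@[9:10]
[11] read 'c'  n18⇒n23 ·f
[12] read 'c'  n23⇒n17 ·f
[13] read 'a'  n17⇒n18  ** P5@[12:13]
[14] read 'c'  n18⇒n23 ·f
[15] read 'b'  n23⇒n19 ·f
[16] read 'a'  n19⇒n20
[17] read 'c'  n20⇒n21
[18] read 'a'  n21⇒n22  ** P5@[17:18],P6@[14:18],P7@[16:18]
[19] read 'a'  n22⇒n7 ·f
[20] read 'e'  n7⇒n8
[21] read 'd'  n8⇒n9  ** P1@[19:21]
[22] read 'b'  n9⇒n0 ·f
[23] read 'c'  n0⇒n17
[24] read 'b'  n17⇒n19
[25] read 'a'  n19⇒n20
[26] read 'c'  n20⇒n21
[27] read 'a'  n21⇒n22  ** P5@[26:27],P6@[23:27],P7@[25:27]
[28] read 'e'  n22⇒n8 ·f
[29] read 'a'  n8⇒n7 ·f
[30] read 'd'  n7⇒n1 ·f
[31] read 'e'  n1⇒n2  ** P2@[30:31]
[32] read 'a'  n2⇒n3
[33] read 'd'  n3⇒n4
[34] read 'b'  n4⇒n5
[35] read 'a'  n5⇒n6  ** P0@[30:35]
[36] read 'd'  n6⇒n1 ·f
[37] read 'd'  n1⇒n10
[38] read 'd'  n10⇒n11
[39] read 'c'  n11⇒n12
[40] read 'd'  n12⇒n13  ** P3@[36:40]
[41] read 'a'  n13⇒n7 ·f

All matches (sorted): [[4,3],[7,1],[10,5],[13,5],[18,5],[18,6],[18,7],[21,1],[27,5],[27,6],[27,7],[31,2],[35,0],[40,3]]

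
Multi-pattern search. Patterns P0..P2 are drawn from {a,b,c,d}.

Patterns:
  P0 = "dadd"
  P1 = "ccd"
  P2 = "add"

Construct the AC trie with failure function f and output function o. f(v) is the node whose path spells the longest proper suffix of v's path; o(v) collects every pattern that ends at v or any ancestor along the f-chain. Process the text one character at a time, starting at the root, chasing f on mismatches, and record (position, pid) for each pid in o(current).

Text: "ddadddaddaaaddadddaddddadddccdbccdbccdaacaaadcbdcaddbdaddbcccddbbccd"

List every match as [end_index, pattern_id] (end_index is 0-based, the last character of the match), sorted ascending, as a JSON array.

Build automaton:
Trie nodes:
  n0 'ε': a→8 c→5 d→1
  n1 'd': a→2
  n2 'da': d→3
  n3 'dad': d→4
  n4 'dadd': ·  [P0 ends]
  n5 'c': c→6
  n6 'cc': d→7
  n7 'ccd': ·  [P1 ends]
  n8 'a': d→9
  n9 'ad': d→10
  n10 'add': ·  [P2 ends]

Failure links (BFS by depth):
  fail(1) 'd': from fail(0)=0 chase 'd': 0 ⇒ 0;  out=∅∪out(0)=∅
  fail(5) 'c': from fail(0)=0 chase 'c': 0 ⇒ 0;  out=∅∪out(0)=∅
  fail(8) 'a': from fail(0)=0 chase 'a': 0 ⇒ 0;  out=∅∪out(0)=∅
  fail(2) 'da': from fail(1)=0 chase 'a': 0 ⇒ 8;  out=∅∪out(8)=∅
  fail(6) 'cc': from fail(5)=0 chase 'c': 0 ⇒ 5;  out=∅∪out(5)=∅
  fail(9) 'ad': from fail(8)=0 chase 'd': 0 ⇒ 1;  out=∅∪out(1)=∅
  fail(3) 'dad': from fail(2)=8 chase 'd': 8 ⇒ 9;  out=∅∪out(9)=∅
  fail(7) 'ccd': from fail(6)=5 chase 'd': 5→0 ⇒ 1;  out={1}∪out(1)={1}
  fail(10) 'add': from fail(9)=1 chase 'd': 1→0 ⇒ 1;  out={2}∪out(1)={2}
  fail(4) 'dadd': from fail(3)=9 chase 'd': 9 ⇒ 10;  out={0}∪out(10)={0,2}

Scan:
pos 0 'd': at 1
pos 1 'd': at 1 (via fail)
pos 2 'a': at 2
pos 3 'd': at 3
pos 4 'd': at 4  emit P0@[1:4],P2@[2:4]
pos 5 'd': at 1 (via fail)
pos 6 'a': at 2
pos 7 'd': at 3
pos 8 'd': at 4  emit P0@[5:8],P2@[6:8]
pos 9 'a': at 2 (via fail)
pos 10 'a': at 8 (via fail)
pos 11 'a': at 8 (via fail)
pos 12 'd': at 9
pos 13 'd': at 10  emit P2@[11:13]
pos 14 'a': at 2 (via fail)
pos 15 'd': at 3
pos 16 'd': at 4  emit P0@[13:16],P2@[14:16]
pos 17 'd': at 1 (via fail)
pos 18 'a': at 2
pos 19 'd': at 3
pos 20 'd': at 4  emit P0@[17:20],P2@[18:20]
pos 21 'd': at 1 (via fail)
pos 22 'd': at 1 (via fail)
pos 23 'a': at 2
pos 24 'd': at 3
pos 25 'd': at 4  emit P0@[22:25],P2@[23:25]
pos 26 'd': at 1 (via fail)
pos 27 'c': at 5 (via fail)
pos 28 'c': at 6
pos 29 'd': at 7  emit P1@[27:29]
pos 30 'b': at 0 (via fail)
pos 31 'c': at 5
pos 32 'c': at 6
pos 33 'd': at 7  emit P1@[31:33]
pos 34 'b': at 0 (via fail)
pos 35 'c': at 5
pos 36 'c': at 6
pos 37 'd': at 7  emit P1@[35:37]
pos 38 'a': at 2 (via fail)
pos 39 'a': at 8 (via fail)
pos 40 'c': at 5 (via fail)
pos 41 'a': at 8 (via fail)
pos 42 'a': at 8 (via fail)
pos 43 'a': at 8 (via fail)
pos 44 'd': at 9
pos 45 'c': at 5 (via fail)
pos 46 'b': at 0 (via fail)
pos 47 'd': at 1
pos 48 'c': at 5 (via fail)
pos 49 'a': at 8 (via fail)
pos 50 'd': at 9
pos 51 'd': at 10  emit P2@[49:51]
pos 52 'b': at 0 (via fail)
pos 53 'd': at 1
pos 54 'a': at 2
pos 55 'd': at 3
pos 56 'd': at 4  emit P0@[53:56],P2@[54:56]
pos 57 'b': at 0 (via fail)
pos 58 'c': at 5
pos 59 'c': at 6
pos 60 'c': at 6 (via fail)
pos 61 'd': at 7  emit P1@[59:61]
pos 62 'd': at 1 (via fail)
pos 63 'b': at 0 (via fail)
pos 64 'b': at 0
pos 65 'c': at 5
pos 66 'c': at 6
pos 67 'd': at 7  emit P1@[65:67]

Matches: [[4,0],[4,2],[8,0],[8,2],[13,2],[16,0],[16,2],[20,0],[20,2],[25,0],[25,2],[29,1],[33,1],[37,1],[51,2],[56,0],[56,2],[61,1],[67,1]]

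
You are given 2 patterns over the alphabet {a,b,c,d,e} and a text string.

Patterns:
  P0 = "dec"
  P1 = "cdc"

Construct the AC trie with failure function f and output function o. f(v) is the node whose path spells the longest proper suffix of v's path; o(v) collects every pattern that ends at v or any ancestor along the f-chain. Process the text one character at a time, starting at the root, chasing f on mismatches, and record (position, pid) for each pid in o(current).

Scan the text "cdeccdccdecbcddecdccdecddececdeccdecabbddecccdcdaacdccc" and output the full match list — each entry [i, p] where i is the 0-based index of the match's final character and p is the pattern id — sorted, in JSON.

Construct AC machine:
Trie (insert patterns):
  n0 'ε': c→4 d→1
  n1 'd': e→2
  n2 'de': c→3
  n3 'dec': ·  [P0 ends]
  n4 'c': d→5
  n5 'cd': c→6
  n6 'cdc': ·  [P1 ends]

BFS fail/out derivation:
  n1('d'): parent n0 fail=0; on 'd' 0 → fail=0;  out ∅∪∅=∅
  n4('c'): parent n0 fail=0; on 'c' 0 → fail=0;  out ∅∪∅=∅
  n2('de'): parent n1 fail=0; on 'e' 0 → fail=0;  out ∅∪∅=∅
  n5('cd'): parent n4 fail=0; on 'd' 0 → fail=1;  out ∅∪∅=∅
  n3('dec'): parent n2 fail=0; on 'c' 0 → fail=4;  out {0}∪∅={0}
  n6('cdc'): parent n5 fail=1; on 'c' 1→0 → fail=4;  out {1}∪∅={1}

Run:
[0] read 'c'  n0⇒n4
[1] read 'd'  n4⇒n5
[2] read 'e'  n5⇒n2 (via fail)
[3] read 'c'  n2⇒n3  ** P0@[1:3]
[4] read 'c'  n3⇒n4 (via fail)
[5] read 'd'  n4⇒n5
[6] read 'c'  n5⇒n6  ** P1@[4:6]
[7] read 'c'  n6⇒n4 (via fail)
[8] read 'd'  n4⇒n5
[9] read 'e'  n5⇒n2 (via fail)
[10] read 'c'  n2⇒n3  ** P0@[8:10]
[11] read 'b'  n3⇒n0 (via fail)
[12] read 'c'  n0⇒n4
[13] read 'd'  n4⇒n5
[14] read 'd'  n5⇒n1 (via fail)
[15] read 'e'  n1⇒n2
[16] read 'c'  n2⇒n3  ** P0@[14:16]
[17] read 'd'  n3⇒n5 (via fail)
[18] read 'c'  n5⇒n6  ** P1@[16:18]
[19] read 'c'  n6⇒n4 (via fail)
[20] read 'd'  n4⇒n5
[21] read 'e'  n5⇒n2 (via fail)
[22] read 'c'  n2⇒n3  ** P0@[20:22]
[23] read 'd'  n3⇒n5 (via fail)
[24] read 'd'  n5⇒n1 (via fail)
[25] read 'e'  n1⇒n2
[26] read 'c'  n2⇒n3  ** P0@[24:26]
[27] read 'e'  n3⇒n0 (via fail)
[28] read 'c'  n0⇒n4
[29] read 'd'  n4⇒n5
[30] read 'e'  n5⇒n2 (via fail)
[31] read 'c'  n2⇒n3  ** P0@[29:31]
[32] read 'c'  n3⇒n4 (via fail)
[33] read 'd'  n4⇒n5
[34] read 'e'  n5⇒n2 (via fail)
[35] read 'c'  n2⇒n3  ** P0@[33:35]
[36] read 'a'  n3⇒n0 (via fail)
[37] read 'b'  n0⇒n0
[38] read 'b'  n0⇒n0
[39] read 'd'  n0⇒n1
[40] read 'd'  n1⇒n1 (via fail)
[41] read 'e'  n1⇒n2
[42] read 'c'  n2⇒n3  ** P0@[40:42]
[43] read 'c'  n3⇒n4 (via fail)
[44] read 'c'  n4⇒n4 (via fail)
[45] read 'd'  n4⇒n5
[46] read 'c'  n5⇒n6  ** P1@[44:46]
[47] read 'd'  n6⇒n5 (via fail)
[48] read 'a'  n5⇒n0 (via fail)
[49] read 'a'  n0⇒n0
[50] read 'c'  n0⇒n4
[51] read 'd'  n4⇒n5
[52] read 'c'  n5⇒n6  ** P1@[50:52]
[53] read 'c'  n6⇒n4 (via fail)
[54] read 'c'  n4⇒n4 (via fail)

All matches (sorted): [[3,0],[6,1],[10,0],[16,0],[18,1],[22,0],[26,0],[31,0],[35,0],[42,0],[46,1],[52,1]]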